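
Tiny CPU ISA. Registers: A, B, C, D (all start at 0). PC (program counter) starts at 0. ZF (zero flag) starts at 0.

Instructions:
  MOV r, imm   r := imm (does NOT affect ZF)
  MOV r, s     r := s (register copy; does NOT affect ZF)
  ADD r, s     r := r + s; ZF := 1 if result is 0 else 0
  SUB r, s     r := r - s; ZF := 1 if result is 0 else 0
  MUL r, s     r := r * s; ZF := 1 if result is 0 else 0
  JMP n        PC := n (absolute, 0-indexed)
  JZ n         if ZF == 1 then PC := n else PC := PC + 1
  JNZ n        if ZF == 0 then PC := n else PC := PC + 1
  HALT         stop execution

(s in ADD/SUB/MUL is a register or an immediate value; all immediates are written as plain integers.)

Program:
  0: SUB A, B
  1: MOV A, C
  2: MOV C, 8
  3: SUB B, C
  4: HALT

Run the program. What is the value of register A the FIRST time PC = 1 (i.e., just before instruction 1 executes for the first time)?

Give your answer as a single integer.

Step 1: PC=0 exec 'SUB A, B'. After: A=0 B=0 C=0 D=0 ZF=1 PC=1
First time PC=1: A=0

0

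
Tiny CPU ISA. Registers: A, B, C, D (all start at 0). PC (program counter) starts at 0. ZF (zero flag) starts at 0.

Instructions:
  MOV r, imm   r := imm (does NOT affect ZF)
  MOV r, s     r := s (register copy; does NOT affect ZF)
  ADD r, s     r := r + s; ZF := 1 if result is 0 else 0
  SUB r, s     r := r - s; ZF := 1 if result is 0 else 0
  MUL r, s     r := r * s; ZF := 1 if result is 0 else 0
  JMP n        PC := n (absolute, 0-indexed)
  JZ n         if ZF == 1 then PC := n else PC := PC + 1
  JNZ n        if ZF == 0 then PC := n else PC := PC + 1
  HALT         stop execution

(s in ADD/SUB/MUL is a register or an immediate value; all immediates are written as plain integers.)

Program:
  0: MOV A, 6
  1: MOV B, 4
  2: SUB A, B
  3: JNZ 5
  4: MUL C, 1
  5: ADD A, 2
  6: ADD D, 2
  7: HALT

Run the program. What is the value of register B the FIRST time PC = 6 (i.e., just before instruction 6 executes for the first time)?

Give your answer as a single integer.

Step 1: PC=0 exec 'MOV A, 6'. After: A=6 B=0 C=0 D=0 ZF=0 PC=1
Step 2: PC=1 exec 'MOV B, 4'. After: A=6 B=4 C=0 D=0 ZF=0 PC=2
Step 3: PC=2 exec 'SUB A, B'. After: A=2 B=4 C=0 D=0 ZF=0 PC=3
Step 4: PC=3 exec 'JNZ 5'. After: A=2 B=4 C=0 D=0 ZF=0 PC=5
Step 5: PC=5 exec 'ADD A, 2'. After: A=4 B=4 C=0 D=0 ZF=0 PC=6
First time PC=6: B=4

4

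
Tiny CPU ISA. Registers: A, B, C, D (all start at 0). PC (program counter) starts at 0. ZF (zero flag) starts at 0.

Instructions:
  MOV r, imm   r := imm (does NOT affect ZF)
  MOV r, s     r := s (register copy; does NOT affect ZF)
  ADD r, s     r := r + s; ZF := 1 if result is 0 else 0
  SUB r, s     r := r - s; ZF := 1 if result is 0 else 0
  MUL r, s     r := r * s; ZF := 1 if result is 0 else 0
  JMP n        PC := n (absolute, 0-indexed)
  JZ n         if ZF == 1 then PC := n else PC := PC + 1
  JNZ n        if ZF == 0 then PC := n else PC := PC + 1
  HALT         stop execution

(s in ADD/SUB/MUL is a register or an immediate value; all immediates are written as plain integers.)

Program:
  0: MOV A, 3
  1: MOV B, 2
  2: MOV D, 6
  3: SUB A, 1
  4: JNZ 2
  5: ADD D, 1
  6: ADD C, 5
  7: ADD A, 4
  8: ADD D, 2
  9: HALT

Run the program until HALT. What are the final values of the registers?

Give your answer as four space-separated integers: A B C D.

Step 1: PC=0 exec 'MOV A, 3'. After: A=3 B=0 C=0 D=0 ZF=0 PC=1
Step 2: PC=1 exec 'MOV B, 2'. After: A=3 B=2 C=0 D=0 ZF=0 PC=2
Step 3: PC=2 exec 'MOV D, 6'. After: A=3 B=2 C=0 D=6 ZF=0 PC=3
Step 4: PC=3 exec 'SUB A, 1'. After: A=2 B=2 C=0 D=6 ZF=0 PC=4
Step 5: PC=4 exec 'JNZ 2'. After: A=2 B=2 C=0 D=6 ZF=0 PC=2
Step 6: PC=2 exec 'MOV D, 6'. After: A=2 B=2 C=0 D=6 ZF=0 PC=3
Step 7: PC=3 exec 'SUB A, 1'. After: A=1 B=2 C=0 D=6 ZF=0 PC=4
Step 8: PC=4 exec 'JNZ 2'. After: A=1 B=2 C=0 D=6 ZF=0 PC=2
Step 9: PC=2 exec 'MOV D, 6'. After: A=1 B=2 C=0 D=6 ZF=0 PC=3
Step 10: PC=3 exec 'SUB A, 1'. After: A=0 B=2 C=0 D=6 ZF=1 PC=4
Step 11: PC=4 exec 'JNZ 2'. After: A=0 B=2 C=0 D=6 ZF=1 PC=5
Step 12: PC=5 exec 'ADD D, 1'. After: A=0 B=2 C=0 D=7 ZF=0 PC=6
Step 13: PC=6 exec 'ADD C, 5'. After: A=0 B=2 C=5 D=7 ZF=0 PC=7
Step 14: PC=7 exec 'ADD A, 4'. After: A=4 B=2 C=5 D=7 ZF=0 PC=8
Step 15: PC=8 exec 'ADD D, 2'. After: A=4 B=2 C=5 D=9 ZF=0 PC=9
Step 16: PC=9 exec 'HALT'. After: A=4 B=2 C=5 D=9 ZF=0 PC=9 HALTED

Answer: 4 2 5 9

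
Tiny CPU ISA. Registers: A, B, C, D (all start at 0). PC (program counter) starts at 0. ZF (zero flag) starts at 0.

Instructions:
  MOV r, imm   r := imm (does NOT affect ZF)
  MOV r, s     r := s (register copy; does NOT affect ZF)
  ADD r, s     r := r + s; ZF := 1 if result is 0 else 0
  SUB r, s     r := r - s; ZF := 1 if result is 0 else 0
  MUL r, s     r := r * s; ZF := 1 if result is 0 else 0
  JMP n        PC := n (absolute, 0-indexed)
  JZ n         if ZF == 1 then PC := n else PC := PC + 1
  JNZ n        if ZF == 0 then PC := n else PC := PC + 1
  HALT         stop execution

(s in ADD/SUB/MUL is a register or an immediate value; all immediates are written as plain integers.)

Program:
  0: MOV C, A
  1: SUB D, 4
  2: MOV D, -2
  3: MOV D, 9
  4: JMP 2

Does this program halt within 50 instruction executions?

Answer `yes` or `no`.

Step 1: PC=0 exec 'MOV C, A'. After: A=0 B=0 C=0 D=0 ZF=0 PC=1
Step 2: PC=1 exec 'SUB D, 4'. After: A=0 B=0 C=0 D=-4 ZF=0 PC=2
Step 3: PC=2 exec 'MOV D, -2'. After: A=0 B=0 C=0 D=-2 ZF=0 PC=3
Step 4: PC=3 exec 'MOV D, 9'. After: A=0 B=0 C=0 D=9 ZF=0 PC=4
Step 5: PC=4 exec 'JMP 2'. After: A=0 B=0 C=0 D=9 ZF=0 PC=2
Step 6: PC=2 exec 'MOV D, -2'. After: A=0 B=0 C=0 D=-2 ZF=0 PC=3
State after step 6 equals state after step 3: the program is in a cycle of length 3 and will never halt.

Answer: no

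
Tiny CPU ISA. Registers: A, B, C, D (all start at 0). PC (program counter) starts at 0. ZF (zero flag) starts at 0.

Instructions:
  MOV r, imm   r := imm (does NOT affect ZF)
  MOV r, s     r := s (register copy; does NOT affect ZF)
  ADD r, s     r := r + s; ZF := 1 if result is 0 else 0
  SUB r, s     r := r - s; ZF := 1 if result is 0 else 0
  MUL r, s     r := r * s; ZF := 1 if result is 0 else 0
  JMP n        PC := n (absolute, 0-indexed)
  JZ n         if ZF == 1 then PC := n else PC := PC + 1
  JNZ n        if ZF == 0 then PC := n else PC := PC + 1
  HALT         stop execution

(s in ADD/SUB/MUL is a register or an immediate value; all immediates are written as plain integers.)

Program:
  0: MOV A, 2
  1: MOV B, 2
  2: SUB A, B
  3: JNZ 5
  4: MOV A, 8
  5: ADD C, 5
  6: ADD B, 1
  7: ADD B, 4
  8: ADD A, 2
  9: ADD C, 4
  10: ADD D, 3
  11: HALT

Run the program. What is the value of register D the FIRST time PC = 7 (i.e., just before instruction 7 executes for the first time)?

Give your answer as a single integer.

Step 1: PC=0 exec 'MOV A, 2'. After: A=2 B=0 C=0 D=0 ZF=0 PC=1
Step 2: PC=1 exec 'MOV B, 2'. After: A=2 B=2 C=0 D=0 ZF=0 PC=2
Step 3: PC=2 exec 'SUB A, B'. After: A=0 B=2 C=0 D=0 ZF=1 PC=3
Step 4: PC=3 exec 'JNZ 5'. After: A=0 B=2 C=0 D=0 ZF=1 PC=4
Step 5: PC=4 exec 'MOV A, 8'. After: A=8 B=2 C=0 D=0 ZF=1 PC=5
Step 6: PC=5 exec 'ADD C, 5'. After: A=8 B=2 C=5 D=0 ZF=0 PC=6
Step 7: PC=6 exec 'ADD B, 1'. After: A=8 B=3 C=5 D=0 ZF=0 PC=7
First time PC=7: D=0

0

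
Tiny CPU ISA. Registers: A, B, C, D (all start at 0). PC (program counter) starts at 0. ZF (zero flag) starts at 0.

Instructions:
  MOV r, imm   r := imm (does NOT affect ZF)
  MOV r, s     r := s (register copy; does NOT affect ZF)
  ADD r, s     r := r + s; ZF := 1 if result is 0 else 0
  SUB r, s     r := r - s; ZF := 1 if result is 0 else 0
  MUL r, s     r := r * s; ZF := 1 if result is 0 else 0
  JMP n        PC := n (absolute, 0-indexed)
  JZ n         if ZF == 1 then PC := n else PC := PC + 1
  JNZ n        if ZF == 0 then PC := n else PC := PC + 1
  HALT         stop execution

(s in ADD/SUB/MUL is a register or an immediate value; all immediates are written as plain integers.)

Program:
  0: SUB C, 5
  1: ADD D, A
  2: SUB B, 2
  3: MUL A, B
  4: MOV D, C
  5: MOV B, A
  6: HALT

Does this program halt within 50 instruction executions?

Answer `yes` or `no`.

Step 1: PC=0 exec 'SUB C, 5'. After: A=0 B=0 C=-5 D=0 ZF=0 PC=1
Step 2: PC=1 exec 'ADD D, A'. After: A=0 B=0 C=-5 D=0 ZF=1 PC=2
Step 3: PC=2 exec 'SUB B, 2'. After: A=0 B=-2 C=-5 D=0 ZF=0 PC=3
Step 4: PC=3 exec 'MUL A, B'. After: A=0 B=-2 C=-5 D=0 ZF=1 PC=4
Step 5: PC=4 exec 'MOV D, C'. After: A=0 B=-2 C=-5 D=-5 ZF=1 PC=5
Step 6: PC=5 exec 'MOV B, A'. After: A=0 B=0 C=-5 D=-5 ZF=1 PC=6
Step 7: PC=6 exec 'HALT'. After: A=0 B=0 C=-5 D=-5 ZF=1 PC=6 HALTED

Answer: yes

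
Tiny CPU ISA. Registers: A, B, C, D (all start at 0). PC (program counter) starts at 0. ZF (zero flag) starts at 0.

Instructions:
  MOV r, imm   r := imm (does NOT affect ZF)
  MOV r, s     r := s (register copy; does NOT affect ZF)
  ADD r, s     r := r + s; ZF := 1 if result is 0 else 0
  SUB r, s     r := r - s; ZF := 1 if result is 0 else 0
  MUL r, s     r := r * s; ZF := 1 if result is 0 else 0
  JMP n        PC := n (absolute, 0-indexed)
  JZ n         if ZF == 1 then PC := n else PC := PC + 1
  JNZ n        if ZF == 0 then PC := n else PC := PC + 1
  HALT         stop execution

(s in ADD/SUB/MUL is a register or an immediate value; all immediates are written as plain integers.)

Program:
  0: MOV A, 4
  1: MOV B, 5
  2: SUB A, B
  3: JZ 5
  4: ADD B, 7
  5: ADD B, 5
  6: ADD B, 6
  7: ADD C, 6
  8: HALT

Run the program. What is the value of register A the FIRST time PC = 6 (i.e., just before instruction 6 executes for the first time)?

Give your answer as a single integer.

Step 1: PC=0 exec 'MOV A, 4'. After: A=4 B=0 C=0 D=0 ZF=0 PC=1
Step 2: PC=1 exec 'MOV B, 5'. After: A=4 B=5 C=0 D=0 ZF=0 PC=2
Step 3: PC=2 exec 'SUB A, B'. After: A=-1 B=5 C=0 D=0 ZF=0 PC=3
Step 4: PC=3 exec 'JZ 5'. After: A=-1 B=5 C=0 D=0 ZF=0 PC=4
Step 5: PC=4 exec 'ADD B, 7'. After: A=-1 B=12 C=0 D=0 ZF=0 PC=5
Step 6: PC=5 exec 'ADD B, 5'. After: A=-1 B=17 C=0 D=0 ZF=0 PC=6
First time PC=6: A=-1

-1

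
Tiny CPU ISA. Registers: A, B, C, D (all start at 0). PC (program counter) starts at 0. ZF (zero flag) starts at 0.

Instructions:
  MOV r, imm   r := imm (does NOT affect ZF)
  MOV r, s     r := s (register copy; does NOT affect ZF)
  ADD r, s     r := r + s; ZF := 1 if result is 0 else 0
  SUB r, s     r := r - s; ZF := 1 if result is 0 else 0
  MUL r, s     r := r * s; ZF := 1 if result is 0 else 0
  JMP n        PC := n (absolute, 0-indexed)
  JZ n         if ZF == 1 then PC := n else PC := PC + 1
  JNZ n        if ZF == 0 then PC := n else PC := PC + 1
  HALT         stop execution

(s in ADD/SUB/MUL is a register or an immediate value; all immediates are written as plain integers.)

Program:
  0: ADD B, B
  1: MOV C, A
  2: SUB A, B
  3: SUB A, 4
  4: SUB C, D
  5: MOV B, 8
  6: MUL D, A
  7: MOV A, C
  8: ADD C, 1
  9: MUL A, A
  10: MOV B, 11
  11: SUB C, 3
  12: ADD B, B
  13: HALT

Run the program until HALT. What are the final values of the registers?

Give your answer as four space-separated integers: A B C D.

Answer: 0 22 -2 0

Derivation:
Step 1: PC=0 exec 'ADD B, B'. After: A=0 B=0 C=0 D=0 ZF=1 PC=1
Step 2: PC=1 exec 'MOV C, A'. After: A=0 B=0 C=0 D=0 ZF=1 PC=2
Step 3: PC=2 exec 'SUB A, B'. After: A=0 B=0 C=0 D=0 ZF=1 PC=3
Step 4: PC=3 exec 'SUB A, 4'. After: A=-4 B=0 C=0 D=0 ZF=0 PC=4
Step 5: PC=4 exec 'SUB C, D'. After: A=-4 B=0 C=0 D=0 ZF=1 PC=5
Step 6: PC=5 exec 'MOV B, 8'. After: A=-4 B=8 C=0 D=0 ZF=1 PC=6
Step 7: PC=6 exec 'MUL D, A'. After: A=-4 B=8 C=0 D=0 ZF=1 PC=7
Step 8: PC=7 exec 'MOV A, C'. After: A=0 B=8 C=0 D=0 ZF=1 PC=8
Step 9: PC=8 exec 'ADD C, 1'. After: A=0 B=8 C=1 D=0 ZF=0 PC=9
Step 10: PC=9 exec 'MUL A, A'. After: A=0 B=8 C=1 D=0 ZF=1 PC=10
Step 11: PC=10 exec 'MOV B, 11'. After: A=0 B=11 C=1 D=0 ZF=1 PC=11
Step 12: PC=11 exec 'SUB C, 3'. After: A=0 B=11 C=-2 D=0 ZF=0 PC=12
Step 13: PC=12 exec 'ADD B, B'. After: A=0 B=22 C=-2 D=0 ZF=0 PC=13
Step 14: PC=13 exec 'HALT'. After: A=0 B=22 C=-2 D=0 ZF=0 PC=13 HALTED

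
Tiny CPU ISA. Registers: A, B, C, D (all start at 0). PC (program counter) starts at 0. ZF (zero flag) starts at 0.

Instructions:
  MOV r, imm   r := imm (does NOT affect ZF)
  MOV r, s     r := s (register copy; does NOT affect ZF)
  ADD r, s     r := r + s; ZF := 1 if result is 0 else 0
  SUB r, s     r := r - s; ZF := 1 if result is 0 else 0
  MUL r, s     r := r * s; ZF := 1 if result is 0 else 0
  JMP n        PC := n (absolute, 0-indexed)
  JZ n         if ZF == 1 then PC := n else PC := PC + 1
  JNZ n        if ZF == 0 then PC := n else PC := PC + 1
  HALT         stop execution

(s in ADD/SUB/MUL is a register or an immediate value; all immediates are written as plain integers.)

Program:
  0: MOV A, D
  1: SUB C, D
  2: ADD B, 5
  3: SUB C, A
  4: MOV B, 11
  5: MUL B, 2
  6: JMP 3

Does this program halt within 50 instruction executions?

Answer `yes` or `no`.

Step 1: PC=0 exec 'MOV A, D'. After: A=0 B=0 C=0 D=0 ZF=0 PC=1
Step 2: PC=1 exec 'SUB C, D'. After: A=0 B=0 C=0 D=0 ZF=1 PC=2
Step 3: PC=2 exec 'ADD B, 5'. After: A=0 B=5 C=0 D=0 ZF=0 PC=3
Step 4: PC=3 exec 'SUB C, A'. After: A=0 B=5 C=0 D=0 ZF=1 PC=4
Step 5: PC=4 exec 'MOV B, 11'. After: A=0 B=11 C=0 D=0 ZF=1 PC=5
Step 6: PC=5 exec 'MUL B, 2'. After: A=0 B=22 C=0 D=0 ZF=0 PC=6
Step 7: PC=6 exec 'JMP 3'. After: A=0 B=22 C=0 D=0 ZF=0 PC=3
Step 8: PC=3 exec 'SUB C, A'. After: A=0 B=22 C=0 D=0 ZF=1 PC=4
Step 9: PC=4 exec 'MOV B, 11'. After: A=0 B=11 C=0 D=0 ZF=1 PC=5
State after step 9 equals state after step 5: the program is in a cycle of length 4 and will never halt.

Answer: no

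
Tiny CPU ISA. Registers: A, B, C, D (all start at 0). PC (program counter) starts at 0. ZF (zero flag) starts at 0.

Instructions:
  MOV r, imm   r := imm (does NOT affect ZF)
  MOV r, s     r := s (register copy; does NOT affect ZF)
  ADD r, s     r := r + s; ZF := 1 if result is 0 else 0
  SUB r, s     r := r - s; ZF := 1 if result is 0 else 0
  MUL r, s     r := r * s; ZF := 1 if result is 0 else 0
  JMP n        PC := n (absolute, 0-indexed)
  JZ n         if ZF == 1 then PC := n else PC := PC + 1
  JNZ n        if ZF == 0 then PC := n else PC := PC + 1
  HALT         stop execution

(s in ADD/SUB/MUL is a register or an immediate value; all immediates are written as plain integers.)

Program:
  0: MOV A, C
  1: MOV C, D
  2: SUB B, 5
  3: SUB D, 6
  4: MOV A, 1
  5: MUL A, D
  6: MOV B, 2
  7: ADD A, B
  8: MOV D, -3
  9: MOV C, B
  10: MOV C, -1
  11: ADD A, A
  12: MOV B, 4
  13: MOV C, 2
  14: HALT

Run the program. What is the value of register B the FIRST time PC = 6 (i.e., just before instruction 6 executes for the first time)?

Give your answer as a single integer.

Step 1: PC=0 exec 'MOV A, C'. After: A=0 B=0 C=0 D=0 ZF=0 PC=1
Step 2: PC=1 exec 'MOV C, D'. After: A=0 B=0 C=0 D=0 ZF=0 PC=2
Step 3: PC=2 exec 'SUB B, 5'. After: A=0 B=-5 C=0 D=0 ZF=0 PC=3
Step 4: PC=3 exec 'SUB D, 6'. After: A=0 B=-5 C=0 D=-6 ZF=0 PC=4
Step 5: PC=4 exec 'MOV A, 1'. After: A=1 B=-5 C=0 D=-6 ZF=0 PC=5
Step 6: PC=5 exec 'MUL A, D'. After: A=-6 B=-5 C=0 D=-6 ZF=0 PC=6
First time PC=6: B=-5

-5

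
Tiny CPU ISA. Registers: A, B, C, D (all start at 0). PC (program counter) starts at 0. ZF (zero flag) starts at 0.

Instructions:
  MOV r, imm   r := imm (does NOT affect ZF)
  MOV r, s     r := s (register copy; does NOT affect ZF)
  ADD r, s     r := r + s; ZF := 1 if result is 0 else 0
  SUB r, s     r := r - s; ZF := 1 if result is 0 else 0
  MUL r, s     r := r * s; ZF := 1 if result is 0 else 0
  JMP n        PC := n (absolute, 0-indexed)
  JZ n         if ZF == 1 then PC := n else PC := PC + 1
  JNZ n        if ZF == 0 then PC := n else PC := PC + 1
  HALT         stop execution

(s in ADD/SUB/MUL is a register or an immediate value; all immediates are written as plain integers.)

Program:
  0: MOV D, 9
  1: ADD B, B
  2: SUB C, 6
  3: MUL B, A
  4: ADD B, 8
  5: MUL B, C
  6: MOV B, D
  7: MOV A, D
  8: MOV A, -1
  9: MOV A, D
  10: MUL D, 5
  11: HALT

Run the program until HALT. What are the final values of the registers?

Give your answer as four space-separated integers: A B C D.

Answer: 9 9 -6 45

Derivation:
Step 1: PC=0 exec 'MOV D, 9'. After: A=0 B=0 C=0 D=9 ZF=0 PC=1
Step 2: PC=1 exec 'ADD B, B'. After: A=0 B=0 C=0 D=9 ZF=1 PC=2
Step 3: PC=2 exec 'SUB C, 6'. After: A=0 B=0 C=-6 D=9 ZF=0 PC=3
Step 4: PC=3 exec 'MUL B, A'. After: A=0 B=0 C=-6 D=9 ZF=1 PC=4
Step 5: PC=4 exec 'ADD B, 8'. After: A=0 B=8 C=-6 D=9 ZF=0 PC=5
Step 6: PC=5 exec 'MUL B, C'. After: A=0 B=-48 C=-6 D=9 ZF=0 PC=6
Step 7: PC=6 exec 'MOV B, D'. After: A=0 B=9 C=-6 D=9 ZF=0 PC=7
Step 8: PC=7 exec 'MOV A, D'. After: A=9 B=9 C=-6 D=9 ZF=0 PC=8
Step 9: PC=8 exec 'MOV A, -1'. After: A=-1 B=9 C=-6 D=9 ZF=0 PC=9
Step 10: PC=9 exec 'MOV A, D'. After: A=9 B=9 C=-6 D=9 ZF=0 PC=10
Step 11: PC=10 exec 'MUL D, 5'. After: A=9 B=9 C=-6 D=45 ZF=0 PC=11
Step 12: PC=11 exec 'HALT'. After: A=9 B=9 C=-6 D=45 ZF=0 PC=11 HALTED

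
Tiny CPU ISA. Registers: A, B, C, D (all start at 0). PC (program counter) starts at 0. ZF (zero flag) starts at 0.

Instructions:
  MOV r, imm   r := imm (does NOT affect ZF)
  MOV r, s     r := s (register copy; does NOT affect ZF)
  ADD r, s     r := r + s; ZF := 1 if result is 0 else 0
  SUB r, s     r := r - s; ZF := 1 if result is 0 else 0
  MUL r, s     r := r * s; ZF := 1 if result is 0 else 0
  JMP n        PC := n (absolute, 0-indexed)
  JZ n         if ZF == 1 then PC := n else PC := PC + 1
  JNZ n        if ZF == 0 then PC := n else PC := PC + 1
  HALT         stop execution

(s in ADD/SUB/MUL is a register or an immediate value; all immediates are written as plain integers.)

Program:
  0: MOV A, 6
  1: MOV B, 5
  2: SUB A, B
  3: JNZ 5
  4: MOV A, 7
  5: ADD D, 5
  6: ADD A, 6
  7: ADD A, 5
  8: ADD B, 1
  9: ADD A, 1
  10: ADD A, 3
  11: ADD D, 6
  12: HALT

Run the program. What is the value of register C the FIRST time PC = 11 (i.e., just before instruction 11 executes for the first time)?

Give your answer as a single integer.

Step 1: PC=0 exec 'MOV A, 6'. After: A=6 B=0 C=0 D=0 ZF=0 PC=1
Step 2: PC=1 exec 'MOV B, 5'. After: A=6 B=5 C=0 D=0 ZF=0 PC=2
Step 3: PC=2 exec 'SUB A, B'. After: A=1 B=5 C=0 D=0 ZF=0 PC=3
Step 4: PC=3 exec 'JNZ 5'. After: A=1 B=5 C=0 D=0 ZF=0 PC=5
Step 5: PC=5 exec 'ADD D, 5'. After: A=1 B=5 C=0 D=5 ZF=0 PC=6
Step 6: PC=6 exec 'ADD A, 6'. After: A=7 B=5 C=0 D=5 ZF=0 PC=7
Step 7: PC=7 exec 'ADD A, 5'. After: A=12 B=5 C=0 D=5 ZF=0 PC=8
Step 8: PC=8 exec 'ADD B, 1'. After: A=12 B=6 C=0 D=5 ZF=0 PC=9
Step 9: PC=9 exec 'ADD A, 1'. After: A=13 B=6 C=0 D=5 ZF=0 PC=10
Step 10: PC=10 exec 'ADD A, 3'. After: A=16 B=6 C=0 D=5 ZF=0 PC=11
First time PC=11: C=0

0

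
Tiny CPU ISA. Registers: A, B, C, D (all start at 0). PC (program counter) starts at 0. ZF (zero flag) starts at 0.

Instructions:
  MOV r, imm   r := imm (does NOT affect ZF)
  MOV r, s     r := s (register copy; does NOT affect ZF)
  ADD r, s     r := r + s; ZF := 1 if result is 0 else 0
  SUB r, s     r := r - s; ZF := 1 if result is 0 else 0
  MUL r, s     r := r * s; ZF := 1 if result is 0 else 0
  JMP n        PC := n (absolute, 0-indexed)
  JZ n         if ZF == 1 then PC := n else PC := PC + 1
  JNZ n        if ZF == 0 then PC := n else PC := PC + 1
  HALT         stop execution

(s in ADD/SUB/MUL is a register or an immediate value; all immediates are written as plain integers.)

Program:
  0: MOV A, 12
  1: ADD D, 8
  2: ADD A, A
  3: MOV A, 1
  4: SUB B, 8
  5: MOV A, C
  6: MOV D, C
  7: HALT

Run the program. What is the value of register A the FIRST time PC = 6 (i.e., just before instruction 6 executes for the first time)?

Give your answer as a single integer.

Step 1: PC=0 exec 'MOV A, 12'. After: A=12 B=0 C=0 D=0 ZF=0 PC=1
Step 2: PC=1 exec 'ADD D, 8'. After: A=12 B=0 C=0 D=8 ZF=0 PC=2
Step 3: PC=2 exec 'ADD A, A'. After: A=24 B=0 C=0 D=8 ZF=0 PC=3
Step 4: PC=3 exec 'MOV A, 1'. After: A=1 B=0 C=0 D=8 ZF=0 PC=4
Step 5: PC=4 exec 'SUB B, 8'. After: A=1 B=-8 C=0 D=8 ZF=0 PC=5
Step 6: PC=5 exec 'MOV A, C'. After: A=0 B=-8 C=0 D=8 ZF=0 PC=6
First time PC=6: A=0

0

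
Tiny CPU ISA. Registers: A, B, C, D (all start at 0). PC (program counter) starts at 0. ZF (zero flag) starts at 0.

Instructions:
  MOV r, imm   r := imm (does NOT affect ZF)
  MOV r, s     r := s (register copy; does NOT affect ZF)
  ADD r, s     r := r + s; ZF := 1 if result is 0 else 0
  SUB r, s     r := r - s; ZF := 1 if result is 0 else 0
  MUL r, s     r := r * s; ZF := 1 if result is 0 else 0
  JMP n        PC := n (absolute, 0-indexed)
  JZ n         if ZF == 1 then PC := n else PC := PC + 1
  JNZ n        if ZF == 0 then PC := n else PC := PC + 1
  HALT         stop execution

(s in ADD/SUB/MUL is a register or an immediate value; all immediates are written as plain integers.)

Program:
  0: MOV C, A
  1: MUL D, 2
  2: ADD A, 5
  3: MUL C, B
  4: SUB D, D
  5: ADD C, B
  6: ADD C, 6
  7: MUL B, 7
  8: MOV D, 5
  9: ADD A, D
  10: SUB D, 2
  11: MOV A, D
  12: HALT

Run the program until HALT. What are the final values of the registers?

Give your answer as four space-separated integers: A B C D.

Answer: 3 0 6 3

Derivation:
Step 1: PC=0 exec 'MOV C, A'. After: A=0 B=0 C=0 D=0 ZF=0 PC=1
Step 2: PC=1 exec 'MUL D, 2'. After: A=0 B=0 C=0 D=0 ZF=1 PC=2
Step 3: PC=2 exec 'ADD A, 5'. After: A=5 B=0 C=0 D=0 ZF=0 PC=3
Step 4: PC=3 exec 'MUL C, B'. After: A=5 B=0 C=0 D=0 ZF=1 PC=4
Step 5: PC=4 exec 'SUB D, D'. After: A=5 B=0 C=0 D=0 ZF=1 PC=5
Step 6: PC=5 exec 'ADD C, B'. After: A=5 B=0 C=0 D=0 ZF=1 PC=6
Step 7: PC=6 exec 'ADD C, 6'. After: A=5 B=0 C=6 D=0 ZF=0 PC=7
Step 8: PC=7 exec 'MUL B, 7'. After: A=5 B=0 C=6 D=0 ZF=1 PC=8
Step 9: PC=8 exec 'MOV D, 5'. After: A=5 B=0 C=6 D=5 ZF=1 PC=9
Step 10: PC=9 exec 'ADD A, D'. After: A=10 B=0 C=6 D=5 ZF=0 PC=10
Step 11: PC=10 exec 'SUB D, 2'. After: A=10 B=0 C=6 D=3 ZF=0 PC=11
Step 12: PC=11 exec 'MOV A, D'. After: A=3 B=0 C=6 D=3 ZF=0 PC=12
Step 13: PC=12 exec 'HALT'. After: A=3 B=0 C=6 D=3 ZF=0 PC=12 HALTED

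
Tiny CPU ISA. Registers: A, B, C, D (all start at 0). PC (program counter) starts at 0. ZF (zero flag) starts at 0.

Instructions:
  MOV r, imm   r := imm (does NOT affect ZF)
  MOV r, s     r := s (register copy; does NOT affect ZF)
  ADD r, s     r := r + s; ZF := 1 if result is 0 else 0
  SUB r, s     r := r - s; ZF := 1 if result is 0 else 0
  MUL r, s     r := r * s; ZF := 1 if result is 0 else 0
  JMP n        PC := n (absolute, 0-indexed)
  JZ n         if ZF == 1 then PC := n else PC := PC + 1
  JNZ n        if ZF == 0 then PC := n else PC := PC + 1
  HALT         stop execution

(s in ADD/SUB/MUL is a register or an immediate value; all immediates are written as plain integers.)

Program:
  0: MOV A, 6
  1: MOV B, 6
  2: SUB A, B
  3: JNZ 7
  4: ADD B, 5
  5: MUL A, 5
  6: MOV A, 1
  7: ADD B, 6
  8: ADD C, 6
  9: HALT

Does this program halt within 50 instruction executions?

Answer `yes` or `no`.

Step 1: PC=0 exec 'MOV A, 6'. After: A=6 B=0 C=0 D=0 ZF=0 PC=1
Step 2: PC=1 exec 'MOV B, 6'. After: A=6 B=6 C=0 D=0 ZF=0 PC=2
Step 3: PC=2 exec 'SUB A, B'. After: A=0 B=6 C=0 D=0 ZF=1 PC=3
Step 4: PC=3 exec 'JNZ 7'. After: A=0 B=6 C=0 D=0 ZF=1 PC=4
Step 5: PC=4 exec 'ADD B, 5'. After: A=0 B=11 C=0 D=0 ZF=0 PC=5
Step 6: PC=5 exec 'MUL A, 5'. After: A=0 B=11 C=0 D=0 ZF=1 PC=6
Step 7: PC=6 exec 'MOV A, 1'. After: A=1 B=11 C=0 D=0 ZF=1 PC=7
Step 8: PC=7 exec 'ADD B, 6'. After: A=1 B=17 C=0 D=0 ZF=0 PC=8
Step 9: PC=8 exec 'ADD C, 6'. After: A=1 B=17 C=6 D=0 ZF=0 PC=9
Step 10: PC=9 exec 'HALT'. After: A=1 B=17 C=6 D=0 ZF=0 PC=9 HALTED

Answer: yes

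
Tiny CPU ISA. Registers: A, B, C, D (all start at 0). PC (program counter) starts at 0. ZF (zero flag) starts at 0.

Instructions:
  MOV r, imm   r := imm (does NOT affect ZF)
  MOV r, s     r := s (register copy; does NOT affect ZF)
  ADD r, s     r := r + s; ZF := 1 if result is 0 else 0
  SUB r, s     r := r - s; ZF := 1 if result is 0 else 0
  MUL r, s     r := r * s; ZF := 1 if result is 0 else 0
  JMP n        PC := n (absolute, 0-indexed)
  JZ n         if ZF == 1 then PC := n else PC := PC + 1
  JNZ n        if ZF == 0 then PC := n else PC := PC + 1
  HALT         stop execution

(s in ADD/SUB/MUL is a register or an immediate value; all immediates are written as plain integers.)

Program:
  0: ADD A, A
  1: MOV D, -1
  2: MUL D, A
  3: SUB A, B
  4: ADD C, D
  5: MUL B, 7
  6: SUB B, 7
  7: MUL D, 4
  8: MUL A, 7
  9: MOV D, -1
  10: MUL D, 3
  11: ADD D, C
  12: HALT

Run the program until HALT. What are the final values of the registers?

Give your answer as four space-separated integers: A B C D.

Step 1: PC=0 exec 'ADD A, A'. After: A=0 B=0 C=0 D=0 ZF=1 PC=1
Step 2: PC=1 exec 'MOV D, -1'. After: A=0 B=0 C=0 D=-1 ZF=1 PC=2
Step 3: PC=2 exec 'MUL D, A'. After: A=0 B=0 C=0 D=0 ZF=1 PC=3
Step 4: PC=3 exec 'SUB A, B'. After: A=0 B=0 C=0 D=0 ZF=1 PC=4
Step 5: PC=4 exec 'ADD C, D'. After: A=0 B=0 C=0 D=0 ZF=1 PC=5
Step 6: PC=5 exec 'MUL B, 7'. After: A=0 B=0 C=0 D=0 ZF=1 PC=6
Step 7: PC=6 exec 'SUB B, 7'. After: A=0 B=-7 C=0 D=0 ZF=0 PC=7
Step 8: PC=7 exec 'MUL D, 4'. After: A=0 B=-7 C=0 D=0 ZF=1 PC=8
Step 9: PC=8 exec 'MUL A, 7'. After: A=0 B=-7 C=0 D=0 ZF=1 PC=9
Step 10: PC=9 exec 'MOV D, -1'. After: A=0 B=-7 C=0 D=-1 ZF=1 PC=10
Step 11: PC=10 exec 'MUL D, 3'. After: A=0 B=-7 C=0 D=-3 ZF=0 PC=11
Step 12: PC=11 exec 'ADD D, C'. After: A=0 B=-7 C=0 D=-3 ZF=0 PC=12
Step 13: PC=12 exec 'HALT'. After: A=0 B=-7 C=0 D=-3 ZF=0 PC=12 HALTED

Answer: 0 -7 0 -3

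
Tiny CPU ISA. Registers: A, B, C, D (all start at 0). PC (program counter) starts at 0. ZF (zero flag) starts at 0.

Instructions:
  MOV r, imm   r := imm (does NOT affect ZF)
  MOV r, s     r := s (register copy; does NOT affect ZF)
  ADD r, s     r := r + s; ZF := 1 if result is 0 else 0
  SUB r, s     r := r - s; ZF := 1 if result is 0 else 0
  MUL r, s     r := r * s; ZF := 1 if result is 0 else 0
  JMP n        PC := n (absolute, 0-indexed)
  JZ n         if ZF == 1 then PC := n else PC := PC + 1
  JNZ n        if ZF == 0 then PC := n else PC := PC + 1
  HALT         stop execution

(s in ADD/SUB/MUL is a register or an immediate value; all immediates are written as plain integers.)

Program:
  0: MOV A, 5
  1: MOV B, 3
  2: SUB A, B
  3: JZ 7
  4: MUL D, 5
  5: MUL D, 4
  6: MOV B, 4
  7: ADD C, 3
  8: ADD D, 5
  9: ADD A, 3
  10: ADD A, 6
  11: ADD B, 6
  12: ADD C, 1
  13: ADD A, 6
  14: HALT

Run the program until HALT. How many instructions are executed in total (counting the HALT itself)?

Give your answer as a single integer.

Step 1: PC=0 exec 'MOV A, 5'. After: A=5 B=0 C=0 D=0 ZF=0 PC=1
Step 2: PC=1 exec 'MOV B, 3'. After: A=5 B=3 C=0 D=0 ZF=0 PC=2
Step 3: PC=2 exec 'SUB A, B'. After: A=2 B=3 C=0 D=0 ZF=0 PC=3
Step 4: PC=3 exec 'JZ 7'. After: A=2 B=3 C=0 D=0 ZF=0 PC=4
Step 5: PC=4 exec 'MUL D, 5'. After: A=2 B=3 C=0 D=0 ZF=1 PC=5
Step 6: PC=5 exec 'MUL D, 4'. After: A=2 B=3 C=0 D=0 ZF=1 PC=6
Step 7: PC=6 exec 'MOV B, 4'. After: A=2 B=4 C=0 D=0 ZF=1 PC=7
Step 8: PC=7 exec 'ADD C, 3'. After: A=2 B=4 C=3 D=0 ZF=0 PC=8
Step 9: PC=8 exec 'ADD D, 5'. After: A=2 B=4 C=3 D=5 ZF=0 PC=9
Step 10: PC=9 exec 'ADD A, 3'. After: A=5 B=4 C=3 D=5 ZF=0 PC=10
Step 11: PC=10 exec 'ADD A, 6'. After: A=11 B=4 C=3 D=5 ZF=0 PC=11
Step 12: PC=11 exec 'ADD B, 6'. After: A=11 B=10 C=3 D=5 ZF=0 PC=12
Step 13: PC=12 exec 'ADD C, 1'. After: A=11 B=10 C=4 D=5 ZF=0 PC=13
Step 14: PC=13 exec 'ADD A, 6'. After: A=17 B=10 C=4 D=5 ZF=0 PC=14
Step 15: PC=14 exec 'HALT'. After: A=17 B=10 C=4 D=5 ZF=0 PC=14 HALTED
Total instructions executed: 15

Answer: 15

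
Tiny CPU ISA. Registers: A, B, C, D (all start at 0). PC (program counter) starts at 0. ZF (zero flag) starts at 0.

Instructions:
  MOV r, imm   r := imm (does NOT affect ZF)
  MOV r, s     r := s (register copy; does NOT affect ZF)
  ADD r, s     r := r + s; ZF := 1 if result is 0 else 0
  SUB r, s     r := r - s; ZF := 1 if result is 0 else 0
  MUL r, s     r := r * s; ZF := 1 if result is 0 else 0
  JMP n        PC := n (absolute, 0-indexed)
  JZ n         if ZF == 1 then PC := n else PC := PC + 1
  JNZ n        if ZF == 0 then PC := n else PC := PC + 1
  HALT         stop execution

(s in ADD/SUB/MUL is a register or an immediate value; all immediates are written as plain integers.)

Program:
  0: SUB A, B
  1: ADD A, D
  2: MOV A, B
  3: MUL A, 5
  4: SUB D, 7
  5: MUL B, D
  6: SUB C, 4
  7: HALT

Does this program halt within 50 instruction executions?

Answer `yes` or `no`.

Step 1: PC=0 exec 'SUB A, B'. After: A=0 B=0 C=0 D=0 ZF=1 PC=1
Step 2: PC=1 exec 'ADD A, D'. After: A=0 B=0 C=0 D=0 ZF=1 PC=2
Step 3: PC=2 exec 'MOV A, B'. After: A=0 B=0 C=0 D=0 ZF=1 PC=3
Step 4: PC=3 exec 'MUL A, 5'. After: A=0 B=0 C=0 D=0 ZF=1 PC=4
Step 5: PC=4 exec 'SUB D, 7'. After: A=0 B=0 C=0 D=-7 ZF=0 PC=5
Step 6: PC=5 exec 'MUL B, D'. After: A=0 B=0 C=0 D=-7 ZF=1 PC=6
Step 7: PC=6 exec 'SUB C, 4'. After: A=0 B=0 C=-4 D=-7 ZF=0 PC=7
Step 8: PC=7 exec 'HALT'. After: A=0 B=0 C=-4 D=-7 ZF=0 PC=7 HALTED

Answer: yes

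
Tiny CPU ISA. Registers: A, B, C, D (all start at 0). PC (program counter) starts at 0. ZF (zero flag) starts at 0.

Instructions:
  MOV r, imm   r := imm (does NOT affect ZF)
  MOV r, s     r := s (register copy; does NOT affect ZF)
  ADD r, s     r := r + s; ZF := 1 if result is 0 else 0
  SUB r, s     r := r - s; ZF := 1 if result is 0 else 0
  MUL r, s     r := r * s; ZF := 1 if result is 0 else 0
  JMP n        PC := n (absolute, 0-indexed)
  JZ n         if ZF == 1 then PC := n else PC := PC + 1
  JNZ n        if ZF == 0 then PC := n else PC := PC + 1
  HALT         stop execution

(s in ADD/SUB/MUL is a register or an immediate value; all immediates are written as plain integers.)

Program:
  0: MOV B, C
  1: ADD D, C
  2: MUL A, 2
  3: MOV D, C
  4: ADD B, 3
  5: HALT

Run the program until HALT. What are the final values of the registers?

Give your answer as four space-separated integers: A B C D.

Step 1: PC=0 exec 'MOV B, C'. After: A=0 B=0 C=0 D=0 ZF=0 PC=1
Step 2: PC=1 exec 'ADD D, C'. After: A=0 B=0 C=0 D=0 ZF=1 PC=2
Step 3: PC=2 exec 'MUL A, 2'. After: A=0 B=0 C=0 D=0 ZF=1 PC=3
Step 4: PC=3 exec 'MOV D, C'. After: A=0 B=0 C=0 D=0 ZF=1 PC=4
Step 5: PC=4 exec 'ADD B, 3'. After: A=0 B=3 C=0 D=0 ZF=0 PC=5
Step 6: PC=5 exec 'HALT'. After: A=0 B=3 C=0 D=0 ZF=0 PC=5 HALTED

Answer: 0 3 0 0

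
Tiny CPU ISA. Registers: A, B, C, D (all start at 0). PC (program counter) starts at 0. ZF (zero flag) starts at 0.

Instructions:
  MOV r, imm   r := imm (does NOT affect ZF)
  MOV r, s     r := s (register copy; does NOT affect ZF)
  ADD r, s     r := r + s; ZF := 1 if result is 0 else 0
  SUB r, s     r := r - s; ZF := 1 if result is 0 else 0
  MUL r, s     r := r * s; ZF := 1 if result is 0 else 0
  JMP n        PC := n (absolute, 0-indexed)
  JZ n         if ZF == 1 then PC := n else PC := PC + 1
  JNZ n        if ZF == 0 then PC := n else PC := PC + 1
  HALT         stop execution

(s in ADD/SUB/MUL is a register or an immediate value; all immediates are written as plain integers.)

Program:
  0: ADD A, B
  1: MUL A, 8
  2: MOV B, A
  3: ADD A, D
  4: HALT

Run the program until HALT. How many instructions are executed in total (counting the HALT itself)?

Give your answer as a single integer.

Step 1: PC=0 exec 'ADD A, B'. After: A=0 B=0 C=0 D=0 ZF=1 PC=1
Step 2: PC=1 exec 'MUL A, 8'. After: A=0 B=0 C=0 D=0 ZF=1 PC=2
Step 3: PC=2 exec 'MOV B, A'. After: A=0 B=0 C=0 D=0 ZF=1 PC=3
Step 4: PC=3 exec 'ADD A, D'. After: A=0 B=0 C=0 D=0 ZF=1 PC=4
Step 5: PC=4 exec 'HALT'. After: A=0 B=0 C=0 D=0 ZF=1 PC=4 HALTED
Total instructions executed: 5

Answer: 5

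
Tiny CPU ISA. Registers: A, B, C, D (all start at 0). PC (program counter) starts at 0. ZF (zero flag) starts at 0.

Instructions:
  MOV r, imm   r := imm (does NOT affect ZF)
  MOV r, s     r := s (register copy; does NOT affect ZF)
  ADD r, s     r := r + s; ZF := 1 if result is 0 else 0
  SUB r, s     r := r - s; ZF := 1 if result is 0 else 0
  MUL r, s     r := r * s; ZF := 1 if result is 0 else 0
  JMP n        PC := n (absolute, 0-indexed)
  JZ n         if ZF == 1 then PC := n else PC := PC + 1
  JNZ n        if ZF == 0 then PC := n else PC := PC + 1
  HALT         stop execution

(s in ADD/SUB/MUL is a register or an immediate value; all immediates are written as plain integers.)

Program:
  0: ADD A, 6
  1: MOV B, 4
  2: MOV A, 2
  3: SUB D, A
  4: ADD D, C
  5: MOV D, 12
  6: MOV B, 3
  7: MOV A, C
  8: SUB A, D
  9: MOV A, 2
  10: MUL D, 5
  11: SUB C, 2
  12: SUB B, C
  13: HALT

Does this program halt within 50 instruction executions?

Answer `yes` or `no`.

Answer: yes

Derivation:
Step 1: PC=0 exec 'ADD A, 6'. After: A=6 B=0 C=0 D=0 ZF=0 PC=1
Step 2: PC=1 exec 'MOV B, 4'. After: A=6 B=4 C=0 D=0 ZF=0 PC=2
Step 3: PC=2 exec 'MOV A, 2'. After: A=2 B=4 C=0 D=0 ZF=0 PC=3
Step 4: PC=3 exec 'SUB D, A'. After: A=2 B=4 C=0 D=-2 ZF=0 PC=4
Step 5: PC=4 exec 'ADD D, C'. After: A=2 B=4 C=0 D=-2 ZF=0 PC=5
Step 6: PC=5 exec 'MOV D, 12'. After: A=2 B=4 C=0 D=12 ZF=0 PC=6
Step 7: PC=6 exec 'MOV B, 3'. After: A=2 B=3 C=0 D=12 ZF=0 PC=7
Step 8: PC=7 exec 'MOV A, C'. After: A=0 B=3 C=0 D=12 ZF=0 PC=8
Step 9: PC=8 exec 'SUB A, D'. After: A=-12 B=3 C=0 D=12 ZF=0 PC=9
Step 10: PC=9 exec 'MOV A, 2'. After: A=2 B=3 C=0 D=12 ZF=0 PC=10
Step 11: PC=10 exec 'MUL D, 5'. After: A=2 B=3 C=0 D=60 ZF=0 PC=11
Step 12: PC=11 exec 'SUB C, 2'. After: A=2 B=3 C=-2 D=60 ZF=0 PC=12
Step 13: PC=12 exec 'SUB B, C'. After: A=2 B=5 C=-2 D=60 ZF=0 PC=13
Step 14: PC=13 exec 'HALT'. After: A=2 B=5 C=-2 D=60 ZF=0 PC=13 HALTED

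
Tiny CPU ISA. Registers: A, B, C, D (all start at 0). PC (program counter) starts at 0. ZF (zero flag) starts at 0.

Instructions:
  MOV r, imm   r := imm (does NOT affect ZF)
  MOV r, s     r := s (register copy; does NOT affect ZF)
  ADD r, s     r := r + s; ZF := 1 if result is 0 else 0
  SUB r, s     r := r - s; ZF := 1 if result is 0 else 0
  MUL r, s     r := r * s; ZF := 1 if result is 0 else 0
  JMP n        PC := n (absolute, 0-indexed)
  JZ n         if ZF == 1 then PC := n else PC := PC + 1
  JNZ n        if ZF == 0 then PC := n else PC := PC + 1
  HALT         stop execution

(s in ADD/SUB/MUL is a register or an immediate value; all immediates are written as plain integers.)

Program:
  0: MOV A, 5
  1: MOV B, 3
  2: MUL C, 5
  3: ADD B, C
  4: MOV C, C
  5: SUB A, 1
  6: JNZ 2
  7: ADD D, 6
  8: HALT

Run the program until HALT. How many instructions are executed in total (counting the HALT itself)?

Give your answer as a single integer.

Step 1: PC=0 exec 'MOV A, 5'. After: A=5 B=0 C=0 D=0 ZF=0 PC=1
Step 2: PC=1 exec 'MOV B, 3'. After: A=5 B=3 C=0 D=0 ZF=0 PC=2
Step 3: PC=2 exec 'MUL C, 5'. After: A=5 B=3 C=0 D=0 ZF=1 PC=3
Step 4: PC=3 exec 'ADD B, C'. After: A=5 B=3 C=0 D=0 ZF=0 PC=4
Step 5: PC=4 exec 'MOV C, C'. After: A=5 B=3 C=0 D=0 ZF=0 PC=5
Step 6: PC=5 exec 'SUB A, 1'. After: A=4 B=3 C=0 D=0 ZF=0 PC=6
Step 7: PC=6 exec 'JNZ 2'. After: A=4 B=3 C=0 D=0 ZF=0 PC=2
Step 8: PC=2 exec 'MUL C, 5'. After: A=4 B=3 C=0 D=0 ZF=1 PC=3
Step 9: PC=3 exec 'ADD B, C'. After: A=4 B=3 C=0 D=0 ZF=0 PC=4
Step 10: PC=4 exec 'MOV C, C'. After: A=4 B=3 C=0 D=0 ZF=0 PC=5
Step 11: PC=5 exec 'SUB A, 1'. After: A=3 B=3 C=0 D=0 ZF=0 PC=6
Step 12: PC=6 exec 'JNZ 2'. After: A=3 B=3 C=0 D=0 ZF=0 PC=2
Step 13: PC=2 exec 'MUL C, 5'. After: A=3 B=3 C=0 D=0 ZF=1 PC=3
Step 14: PC=3 exec 'ADD B, C'. After: A=3 B=3 C=0 D=0 ZF=0 PC=4
Step 15: PC=4 exec 'MOV C, C'. After: A=3 B=3 C=0 D=0 ZF=0 PC=5
Step 16: PC=5 exec 'SUB A, 1'. After: A=2 B=3 C=0 D=0 ZF=0 PC=6
Step 17: PC=6 exec 'JNZ 2'. After: A=2 B=3 C=0 D=0 ZF=0 PC=2
Step 18: PC=2 exec 'MUL C, 5'. After: A=2 B=3 C=0 D=0 ZF=1 PC=3
Step 19: PC=3 exec 'ADD B, C'. After: A=2 B=3 C=0 D=0 ZF=0 PC=4
Step 20: PC=4 exec 'MOV C, C'. After: A=2 B=3 C=0 D=0 ZF=0 PC=5
Step 21: PC=5 exec 'SUB A, 1'. After: A=1 B=3 C=0 D=0 ZF=0 PC=6
Step 22: PC=6 exec 'JNZ 2'. After: A=1 B=3 C=0 D=0 ZF=0 PC=2
Step 23: PC=2 exec 'MUL C, 5'. After: A=1 B=3 C=0 D=0 ZF=1 PC=3
Step 24: PC=3 exec 'ADD B, C'. After: A=1 B=3 C=0 D=0 ZF=0 PC=4
Step 25: PC=4 exec 'MOV C, C'. After: A=1 B=3 C=0 D=0 ZF=0 PC=5
Step 26: PC=5 exec 'SUB A, 1'. After: A=0 B=3 C=0 D=0 ZF=1 PC=6
Step 27: PC=6 exec 'JNZ 2'. After: A=0 B=3 C=0 D=0 ZF=1 PC=7
Step 28: PC=7 exec 'ADD D, 6'. After: A=0 B=3 C=0 D=6 ZF=0 PC=8
Step 29: PC=8 exec 'HALT'. After: A=0 B=3 C=0 D=6 ZF=0 PC=8 HALTED
Total instructions executed: 29

Answer: 29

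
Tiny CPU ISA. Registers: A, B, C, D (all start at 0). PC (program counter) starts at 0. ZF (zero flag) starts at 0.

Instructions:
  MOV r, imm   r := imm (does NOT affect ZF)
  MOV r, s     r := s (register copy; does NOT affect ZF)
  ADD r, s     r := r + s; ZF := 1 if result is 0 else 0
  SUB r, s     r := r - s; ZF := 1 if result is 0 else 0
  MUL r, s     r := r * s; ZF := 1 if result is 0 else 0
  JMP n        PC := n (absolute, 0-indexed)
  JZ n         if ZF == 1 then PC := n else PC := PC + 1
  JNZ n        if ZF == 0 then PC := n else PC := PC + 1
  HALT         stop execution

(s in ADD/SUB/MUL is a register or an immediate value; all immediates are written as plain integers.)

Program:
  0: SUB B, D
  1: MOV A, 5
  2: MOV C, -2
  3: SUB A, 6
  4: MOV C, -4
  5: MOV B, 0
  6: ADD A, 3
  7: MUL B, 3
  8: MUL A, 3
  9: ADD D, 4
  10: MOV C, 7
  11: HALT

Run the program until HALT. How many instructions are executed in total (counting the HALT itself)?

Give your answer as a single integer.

Step 1: PC=0 exec 'SUB B, D'. After: A=0 B=0 C=0 D=0 ZF=1 PC=1
Step 2: PC=1 exec 'MOV A, 5'. After: A=5 B=0 C=0 D=0 ZF=1 PC=2
Step 3: PC=2 exec 'MOV C, -2'. After: A=5 B=0 C=-2 D=0 ZF=1 PC=3
Step 4: PC=3 exec 'SUB A, 6'. After: A=-1 B=0 C=-2 D=0 ZF=0 PC=4
Step 5: PC=4 exec 'MOV C, -4'. After: A=-1 B=0 C=-4 D=0 ZF=0 PC=5
Step 6: PC=5 exec 'MOV B, 0'. After: A=-1 B=0 C=-4 D=0 ZF=0 PC=6
Step 7: PC=6 exec 'ADD A, 3'. After: A=2 B=0 C=-4 D=0 ZF=0 PC=7
Step 8: PC=7 exec 'MUL B, 3'. After: A=2 B=0 C=-4 D=0 ZF=1 PC=8
Step 9: PC=8 exec 'MUL A, 3'. After: A=6 B=0 C=-4 D=0 ZF=0 PC=9
Step 10: PC=9 exec 'ADD D, 4'. After: A=6 B=0 C=-4 D=4 ZF=0 PC=10
Step 11: PC=10 exec 'MOV C, 7'. After: A=6 B=0 C=7 D=4 ZF=0 PC=11
Step 12: PC=11 exec 'HALT'. After: A=6 B=0 C=7 D=4 ZF=0 PC=11 HALTED
Total instructions executed: 12

Answer: 12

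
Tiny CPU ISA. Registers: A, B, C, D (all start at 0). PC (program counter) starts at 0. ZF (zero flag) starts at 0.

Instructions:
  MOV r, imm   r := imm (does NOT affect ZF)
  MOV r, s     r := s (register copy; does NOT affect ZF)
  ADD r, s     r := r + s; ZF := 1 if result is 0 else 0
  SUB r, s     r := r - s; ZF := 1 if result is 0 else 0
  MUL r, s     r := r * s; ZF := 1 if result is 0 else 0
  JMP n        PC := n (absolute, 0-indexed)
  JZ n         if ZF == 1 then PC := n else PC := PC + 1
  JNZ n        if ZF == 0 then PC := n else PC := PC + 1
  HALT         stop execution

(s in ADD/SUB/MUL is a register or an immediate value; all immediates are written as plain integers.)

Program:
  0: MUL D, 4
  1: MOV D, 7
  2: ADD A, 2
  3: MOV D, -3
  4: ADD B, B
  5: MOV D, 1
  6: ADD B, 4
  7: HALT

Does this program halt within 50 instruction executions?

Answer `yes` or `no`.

Step 1: PC=0 exec 'MUL D, 4'. After: A=0 B=0 C=0 D=0 ZF=1 PC=1
Step 2: PC=1 exec 'MOV D, 7'. After: A=0 B=0 C=0 D=7 ZF=1 PC=2
Step 3: PC=2 exec 'ADD A, 2'. After: A=2 B=0 C=0 D=7 ZF=0 PC=3
Step 4: PC=3 exec 'MOV D, -3'. After: A=2 B=0 C=0 D=-3 ZF=0 PC=4
Step 5: PC=4 exec 'ADD B, B'. After: A=2 B=0 C=0 D=-3 ZF=1 PC=5
Step 6: PC=5 exec 'MOV D, 1'. After: A=2 B=0 C=0 D=1 ZF=1 PC=6
Step 7: PC=6 exec 'ADD B, 4'. After: A=2 B=4 C=0 D=1 ZF=0 PC=7
Step 8: PC=7 exec 'HALT'. After: A=2 B=4 C=0 D=1 ZF=0 PC=7 HALTED

Answer: yes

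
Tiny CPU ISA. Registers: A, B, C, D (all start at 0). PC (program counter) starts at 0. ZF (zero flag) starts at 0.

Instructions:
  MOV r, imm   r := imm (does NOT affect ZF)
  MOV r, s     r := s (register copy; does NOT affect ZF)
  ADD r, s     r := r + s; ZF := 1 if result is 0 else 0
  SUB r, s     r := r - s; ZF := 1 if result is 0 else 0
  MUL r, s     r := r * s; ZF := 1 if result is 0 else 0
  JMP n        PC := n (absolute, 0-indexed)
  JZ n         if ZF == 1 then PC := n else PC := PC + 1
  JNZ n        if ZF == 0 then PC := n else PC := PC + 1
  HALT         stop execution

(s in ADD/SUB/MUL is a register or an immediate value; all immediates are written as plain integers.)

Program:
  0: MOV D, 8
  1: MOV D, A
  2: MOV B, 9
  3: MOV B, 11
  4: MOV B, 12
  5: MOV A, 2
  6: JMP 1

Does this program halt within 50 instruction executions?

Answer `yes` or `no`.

Step 1: PC=0 exec 'MOV D, 8'. After: A=0 B=0 C=0 D=8 ZF=0 PC=1
Step 2: PC=1 exec 'MOV D, A'. After: A=0 B=0 C=0 D=0 ZF=0 PC=2
Step 3: PC=2 exec 'MOV B, 9'. After: A=0 B=9 C=0 D=0 ZF=0 PC=3
Step 4: PC=3 exec 'MOV B, 11'. After: A=0 B=11 C=0 D=0 ZF=0 PC=4
Step 5: PC=4 exec 'MOV B, 12'. After: A=0 B=12 C=0 D=0 ZF=0 PC=5
Step 6: PC=5 exec 'MOV A, 2'. After: A=2 B=12 C=0 D=0 ZF=0 PC=6
Step 7: PC=6 exec 'JMP 1'. After: A=2 B=12 C=0 D=0 ZF=0 PC=1
Step 8: PC=1 exec 'MOV D, A'. After: A=2 B=12 C=0 D=2 ZF=0 PC=2
Step 9: PC=2 exec 'MOV B, 9'. After: A=2 B=9 C=0 D=2 ZF=0 PC=3
Step 10: PC=3 exec 'MOV B, 11'. After: A=2 B=11 C=0 D=2 ZF=0 PC=4
Step 11: PC=4 exec 'MOV B, 12'. After: A=2 B=12 C=0 D=2 ZF=0 PC=5
Step 12: PC=5 exec 'MOV A, 2'. After: A=2 B=12 C=0 D=2 ZF=0 PC=6
Step 13: PC=6 exec 'JMP 1'. After: A=2 B=12 C=0 D=2 ZF=0 PC=1
Step 14: PC=1 exec 'MOV D, A'. After: A=2 B=12 C=0 D=2 ZF=0 PC=2
State after step 14 equals state after step 8: the program is in a cycle of length 6 and will never halt.

Answer: no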